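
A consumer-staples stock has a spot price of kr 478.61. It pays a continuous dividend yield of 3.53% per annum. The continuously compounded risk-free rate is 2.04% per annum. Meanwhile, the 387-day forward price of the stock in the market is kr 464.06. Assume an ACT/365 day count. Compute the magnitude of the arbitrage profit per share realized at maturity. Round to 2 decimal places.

kr 7.05 per share

Fair forward: F* = S·e^(carry·T), with carry = (r − q) = 0.0204 − 0.0353 = -0.0149
F* = 478.61 · e^(-0.0149 × 387/365) = 478.61 · e^-0.015798 = 478.61 × 0.984326 = kr 471.1083
Market kr 464.06 < fair kr 471.1083: forward underpriced → reverse cash-and-carry (short spot, go long the forward).
At maturity, profit = |F_mkt − F*| = |464.06 − 471.1083| = kr 7.05 per share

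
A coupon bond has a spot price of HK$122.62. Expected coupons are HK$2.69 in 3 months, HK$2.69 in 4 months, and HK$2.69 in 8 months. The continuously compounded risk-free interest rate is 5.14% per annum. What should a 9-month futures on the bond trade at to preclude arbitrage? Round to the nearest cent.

PV(coupons) I = 2.69·e^(−0.0514·3/12) + 2.69·e^(−0.0514·4/12) + 2.69·e^(−0.0514·8/12)
I = 2.6557 + 2.6443 + 2.5994 = 7.8994
F = (S − I)·e^(rT) = (122.62 − 7.8994) · e^(0.0514·9/12)
= 114.7206 · e^0.038550 = 114.7206 × 1.039303 = HK$119.23

HK$119.23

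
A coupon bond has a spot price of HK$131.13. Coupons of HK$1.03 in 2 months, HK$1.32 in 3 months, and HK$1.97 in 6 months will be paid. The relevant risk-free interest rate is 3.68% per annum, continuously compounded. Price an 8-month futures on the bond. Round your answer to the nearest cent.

PV(coupons) I = 1.03·e^(−0.0368·2/12) + 1.32·e^(−0.0368·3/12) + 1.97·e^(−0.0368·6/12)
I = 1.0237 + 1.3079 + 1.9341 = 4.2657
F = (S − I)·e^(rT) = (131.13 − 4.2657) · e^(0.0368·8/12)
= 126.8643 · e^0.024533 = 126.8643 × 1.024836 = HK$130.02

HK$130.02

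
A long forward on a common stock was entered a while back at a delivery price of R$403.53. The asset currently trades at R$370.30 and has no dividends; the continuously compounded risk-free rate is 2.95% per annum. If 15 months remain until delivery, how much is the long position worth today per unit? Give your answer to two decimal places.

Current fair forward for the remaining 15 months: F = S·e^(r·T), r = 0.0295
F = 370.30 · e^(0.0295 × 15/12) = 370.30 × 1.037563 = 384.2096
Value of long forward = (F − K)·e^(−rT) = (384.2096 − 403.53) · e^(−0.0295·15/12)
= -19.3204 × 0.963797 = -18.62

-R$18.62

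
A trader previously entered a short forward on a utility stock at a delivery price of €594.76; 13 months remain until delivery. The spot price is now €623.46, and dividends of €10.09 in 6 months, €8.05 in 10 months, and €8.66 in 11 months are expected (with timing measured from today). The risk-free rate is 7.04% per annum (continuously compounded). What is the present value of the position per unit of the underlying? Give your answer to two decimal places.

-€46.92

PV(remaining dividends) I = 10.09·e^(−0.0704·6/12) + 8.05·e^(−0.0704·10/12) + 8.66·e^(−0.0704·11/12) = 25.4511
Current forward F = (S − I)·e^(rT) = (623.46 − 25.4511)·e^(0.0704·13/12) = 598.0089 × 1.079250 = 645.4011
Value (long) = (F − K)·e^(−rT) = (645.4011 − 594.76) × 0.926569 = 46.9225
Short position value = −(long value) = -€46.92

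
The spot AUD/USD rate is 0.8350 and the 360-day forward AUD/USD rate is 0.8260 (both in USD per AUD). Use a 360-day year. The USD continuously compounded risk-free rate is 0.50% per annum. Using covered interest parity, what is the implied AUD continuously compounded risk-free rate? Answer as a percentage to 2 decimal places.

F = S·e^((r_USD − r_AUD)T) ⇒ r_AUD = r_USD − ln(F/S)/T
ln(0.8260/0.8350) = -0.010837; /(360/360) = -0.010837
r_AUD = 0.0050 + 0.010837 = 0.015837
r_AUD = 1.58%

1.58%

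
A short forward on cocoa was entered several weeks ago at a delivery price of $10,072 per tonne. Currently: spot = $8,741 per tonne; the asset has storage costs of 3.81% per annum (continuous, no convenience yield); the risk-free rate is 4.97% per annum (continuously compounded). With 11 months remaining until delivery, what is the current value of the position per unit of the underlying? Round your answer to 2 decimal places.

$571.76 per tonne

Current fair forward for the remaining 11 months: F = S·e^((r + u)·T), (r + u) = 0.0497 + 0.0381 = 0.0878
F = 8741 · e^(0.0878 × 11/12) = 8741 × 1.08381078 = 9473.5900
Value of long forward = (F − K)·e^(−rT) = (9473.5900 − 10072) · e^(−0.0497·11/12)
= -598.4100 × 0.95546387 = -571.76
Short position value = −(long value) = $571.76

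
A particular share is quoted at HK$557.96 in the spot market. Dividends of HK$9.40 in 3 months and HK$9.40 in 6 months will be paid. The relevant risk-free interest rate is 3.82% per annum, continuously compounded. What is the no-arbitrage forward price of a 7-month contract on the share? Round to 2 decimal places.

HK$551.58

PV(dividends) I = 9.40·e^(−0.0382·3/12) + 9.40·e^(−0.0382·6/12)
I = 9.3107 + 9.2222 = 18.5329
F = (S − I)·e^(rT) = (557.96 − 18.5329) · e^(0.0382·7/12)
= 539.4271 · e^0.022283 = 539.4271 × 1.022533 = HK$551.58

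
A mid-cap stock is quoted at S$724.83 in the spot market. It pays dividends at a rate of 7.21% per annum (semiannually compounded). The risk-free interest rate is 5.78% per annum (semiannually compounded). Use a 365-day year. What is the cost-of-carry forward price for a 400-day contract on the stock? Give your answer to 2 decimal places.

S$713.91

F = S · (1+r/2)^(2T) / (1+q/2)^(2T)
= 724.83 × 1.064435 / 1.080715 = 724.83 × 0.984936
F = S$713.91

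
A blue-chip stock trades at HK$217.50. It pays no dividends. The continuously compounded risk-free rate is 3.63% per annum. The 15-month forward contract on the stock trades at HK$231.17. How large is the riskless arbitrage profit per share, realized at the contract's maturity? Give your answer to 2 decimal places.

HK$3.57 per share

Fair forward: F* = S·e^(carry·T), with carry = r = 0.0363
F* = 217.50 · e^(0.0363 × 15/12) = 217.50 · e^0.045375 = 217.50 × 1.046420 = HK$227.5963
Market HK$231.17 > fair HK$227.5963: forward overpriced → cash-and-carry (buy spot, short the forward).
At maturity, profit = |F_mkt − F*| = |231.17 − 227.5963| = HK$3.57 per share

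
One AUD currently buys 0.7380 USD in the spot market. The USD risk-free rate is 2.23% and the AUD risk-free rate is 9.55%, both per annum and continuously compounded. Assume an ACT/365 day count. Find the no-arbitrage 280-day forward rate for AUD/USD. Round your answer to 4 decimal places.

F = S·e^((r_USD − r_AUD)T) = 0.7380 · e^((0.0223 − 0.0955) × 280/365)
= 0.7380 · e^-0.056153 = 0.7380 × 0.945394
F = 0.6977 USD per AUD

0.6977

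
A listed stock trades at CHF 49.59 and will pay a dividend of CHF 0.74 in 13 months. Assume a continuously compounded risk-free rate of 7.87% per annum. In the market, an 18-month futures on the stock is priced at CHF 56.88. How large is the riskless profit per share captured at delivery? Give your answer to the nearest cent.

PV(dividends) I = 0.74·e^(−0.0787·13/12) = 0.6795
Fair futures F* = (S − I)·e^(rT) = (49.59 − 0.6795)·e^0.118050 = 48.9105 × 1.125300 = 55.0390
Market CHF 56.88 > fair 55.0390: forward overpriced → cash-and-carry (borrow at r, buy the stock and collect the dividends, short the forward).
Profit at T = |F_mkt − F*| = |56.88 − 55.0390| = CHF 1.84 per share

CHF 1.84 per share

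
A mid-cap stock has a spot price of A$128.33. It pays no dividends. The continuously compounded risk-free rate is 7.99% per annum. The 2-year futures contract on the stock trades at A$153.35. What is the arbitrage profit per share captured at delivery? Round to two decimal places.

A$2.78 per share

Fair futures: F* = S·e^(carry·T), with carry = r = 0.0799
F* = 128.33 · e^(0.0799 × 2) = 128.33 · e^0.159800 = 128.33 × 1.173276 = A$150.5665
Market A$153.35 > fair A$150.5665: forward overpriced → cash-and-carry (buy spot, short the forward).
At maturity, profit = |F_mkt − F*| = |153.35 − 150.5665| = A$2.78 per share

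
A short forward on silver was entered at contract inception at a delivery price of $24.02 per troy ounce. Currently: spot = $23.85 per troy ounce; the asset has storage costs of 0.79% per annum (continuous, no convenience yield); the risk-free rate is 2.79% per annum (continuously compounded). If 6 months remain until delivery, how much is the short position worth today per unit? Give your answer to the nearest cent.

Current fair forward for the remaining 6 months: F = S·e^((r + u)·T), (r + u) = 0.0279 + 0.0079 = 0.0358
F = 23.85 · e^(0.0358 × 6/12) = 23.85 × 1.018061 = 24.2808
Value of long forward = (F − K)·e^(−rT) = (24.2808 − 24.02) · e^(−0.0279·6/12)
= 0.2608 × 0.986147 = 0.26
Short position value = −(long value) = -$0.26

-$0.26 per troy ounce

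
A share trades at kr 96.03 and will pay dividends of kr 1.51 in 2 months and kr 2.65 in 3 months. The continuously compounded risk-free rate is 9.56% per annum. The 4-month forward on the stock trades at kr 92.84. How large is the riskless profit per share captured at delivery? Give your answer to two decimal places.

kr 2.09 per share

PV(dividends) I = 1.51·e^(−0.0956·2/12) + 2.65·e^(−0.0956·3/12) = 4.0735
Fair forward F* = (S − I)·e^(rT) = (96.03 − 4.0735)·e^0.031867 = 91.9565 × 1.032380 = 94.9341
Market kr 92.84 < fair 94.9341: forward underpriced → reverse cash-and-carry (short the stock, invest proceeds at r, pay the dividends, go long the forward).
Profit at T = |F_mkt − F*| = |92.84 − 94.9341| = kr 2.09 per share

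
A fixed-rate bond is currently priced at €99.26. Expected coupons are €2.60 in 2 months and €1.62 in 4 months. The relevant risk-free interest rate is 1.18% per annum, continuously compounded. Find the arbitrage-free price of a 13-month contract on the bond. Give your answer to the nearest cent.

PV(coupons) I = 2.60·e^(−0.0118·2/12) + 1.62·e^(−0.0118·4/12)
I = 2.5949 + 1.6136 = 4.2085
F = (S − I)·e^(rT) = (99.26 − 4.2085) · e^(0.0118·13/12)
= 95.0515 · e^0.012783 = 95.0515 × 1.012865 = €96.27

€96.27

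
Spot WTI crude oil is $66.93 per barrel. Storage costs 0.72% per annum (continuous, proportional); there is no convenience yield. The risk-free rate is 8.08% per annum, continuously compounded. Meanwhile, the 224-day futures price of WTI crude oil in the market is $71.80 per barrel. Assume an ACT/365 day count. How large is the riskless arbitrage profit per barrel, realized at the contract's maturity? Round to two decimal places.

Fair futures: F* = S·e^(carry·T), with carry = (r + u) = 0.0808 + 0.0072 = 0.0880
F* = 66.93 · e^(0.0880 × 224/365) = 66.93 · e^0.054005 = 66.93 × 1.055490 = $70.6439
Market $71.80 > fair $70.6439: forward overpriced → cash-and-carry (buy spot, short the forward).
At maturity, profit = |F_mkt − F*| = |71.80 − 70.6439| = $1.16 per barrel

$1.16 per barrel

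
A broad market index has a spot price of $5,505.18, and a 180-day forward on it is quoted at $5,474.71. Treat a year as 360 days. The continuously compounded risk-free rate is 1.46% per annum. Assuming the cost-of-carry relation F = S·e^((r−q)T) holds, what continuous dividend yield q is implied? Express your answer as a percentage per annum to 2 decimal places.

2.57%

From F = S·e^((r−q)T): (r − q) = ln(F/S)/T
ln(5474.71/5505.18) = ln(0.994465) = -0.005550
(r − q) = -0.005550 / (180/360) = -0.011100
q = r − ln(F/S)/T = 0.0146 + 0.011100 = 0.025700
q = 2.57%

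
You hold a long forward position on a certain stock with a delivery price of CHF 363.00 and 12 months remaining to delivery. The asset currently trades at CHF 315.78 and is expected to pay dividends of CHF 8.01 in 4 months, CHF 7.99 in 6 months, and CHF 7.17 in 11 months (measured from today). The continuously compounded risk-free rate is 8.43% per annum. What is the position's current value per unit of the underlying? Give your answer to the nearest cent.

-CHF 39.96

PV(remaining dividends) I = 8.01·e^(−0.0843·4/12) + 7.99·e^(−0.0843·6/12) + 7.17·e^(−0.0843·11/12) = 22.0851
Current forward F = (S − I)·e^(rT) = (315.78 − 22.0851)·e^(0.0843·12/12) = 293.6949 × 1.087955 = 319.5268
Value (long) = (F − K)·e^(−rT) = (319.5268 − 363.00) × 0.919155 = -39.9586
Value = -CHF 39.96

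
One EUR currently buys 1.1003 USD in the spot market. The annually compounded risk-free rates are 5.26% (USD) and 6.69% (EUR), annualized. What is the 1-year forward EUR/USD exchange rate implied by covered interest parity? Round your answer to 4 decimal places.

By covered interest parity, F = S · (1+r_USD)^T / (1+r_EUR)^T
= 1.1003 × 1.052600 / 1.066900 = 1.1003 × 0.986597
F = 1.0856 USD per EUR

1.0856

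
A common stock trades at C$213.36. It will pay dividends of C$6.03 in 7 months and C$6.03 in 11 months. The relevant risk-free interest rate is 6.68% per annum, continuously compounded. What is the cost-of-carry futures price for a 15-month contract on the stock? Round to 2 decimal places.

PV(dividends) I = 6.03·e^(−0.0668·7/12) + 6.03·e^(−0.0668·11/12)
I = 5.7996 + 5.6718 = 11.4714
F = (S − I)·e^(rT) = (213.36 − 11.4714) · e^(0.0668·15/12)
= 201.8886 · e^0.083500 = 201.8886 × 1.087085 = C$219.47

C$219.47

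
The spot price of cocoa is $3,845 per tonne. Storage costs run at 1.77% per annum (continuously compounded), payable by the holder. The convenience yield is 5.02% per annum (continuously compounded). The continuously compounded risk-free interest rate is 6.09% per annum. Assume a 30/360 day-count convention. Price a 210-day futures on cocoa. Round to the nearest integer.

$3,909 per tonne

Net carry = r + u − y = 0.0609 + 0.0177 − 0.0502 = 0.0284
F = S·e^((r+u−y)T) = 3845 · e^(0.0284 × 210/360) = 3845 · e^0.016567
= 3845 × 1.016705 = $3,909 per tonne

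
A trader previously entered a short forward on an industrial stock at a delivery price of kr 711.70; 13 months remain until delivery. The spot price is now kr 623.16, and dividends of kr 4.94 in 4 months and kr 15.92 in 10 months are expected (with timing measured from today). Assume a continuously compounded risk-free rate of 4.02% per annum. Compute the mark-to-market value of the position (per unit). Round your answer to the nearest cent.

kr 78.48

PV(remaining dividends) I = 4.94·e^(−0.0402·4/12) + 15.92·e^(−0.0402·10/12) = 20.2698
Current forward F = (S − I)·e^(rT) = (623.16 − 20.2698)·e^(0.0402·13/12) = 602.8902 × 1.044512 = 629.7260
Value (long) = (F − K)·e^(−rT) = (629.7260 − 711.70) × 0.957385 = -78.4807
Short position value = −(long value) = kr 78.48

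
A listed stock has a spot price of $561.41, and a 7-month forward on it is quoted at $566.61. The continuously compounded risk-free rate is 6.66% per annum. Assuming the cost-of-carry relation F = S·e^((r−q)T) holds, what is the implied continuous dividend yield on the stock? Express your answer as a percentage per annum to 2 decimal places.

From F = S·e^((r−q)T): (r − q) = ln(F/S)/T
ln(566.61/561.41) = ln(1.009262) = 0.009219
(r − q) = 0.009219 / (7/12) = 0.015804
q = r − ln(F/S)/T = 0.0666 − 0.015804 = 0.050796
q = 5.08%

5.08%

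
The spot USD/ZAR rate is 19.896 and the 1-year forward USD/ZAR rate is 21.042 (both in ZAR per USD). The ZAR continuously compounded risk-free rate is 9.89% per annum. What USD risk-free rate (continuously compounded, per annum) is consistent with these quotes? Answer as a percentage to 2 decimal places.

F = S·e^((r_ZAR − r_USD)T) ⇒ r_USD = r_ZAR − ln(F/S)/T
ln(21.042/19.896) = 0.056002; /(12/12) = 0.056002
r_USD = 0.0989 − 0.056002 = 0.042898
r_USD = 4.29%

4.29%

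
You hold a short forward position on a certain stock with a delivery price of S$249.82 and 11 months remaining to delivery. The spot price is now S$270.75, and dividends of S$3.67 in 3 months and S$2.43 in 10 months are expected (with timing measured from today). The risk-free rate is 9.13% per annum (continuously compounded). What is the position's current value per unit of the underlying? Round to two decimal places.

-S$35.15

PV(remaining dividends) I = 3.67·e^(−0.0913·3/12) + 2.43·e^(−0.0913·10/12) = 5.8392
Current forward F = (S − I)·e^(rT) = (270.75 − 5.8392)·e^(0.0913·11/12) = 264.9108 × 1.087294 = 288.0359
Value (long) = (F − K)·e^(−rT) = (288.0359 − 249.82) × 0.919715 = 35.1477
Short position value = −(long value) = -S$35.15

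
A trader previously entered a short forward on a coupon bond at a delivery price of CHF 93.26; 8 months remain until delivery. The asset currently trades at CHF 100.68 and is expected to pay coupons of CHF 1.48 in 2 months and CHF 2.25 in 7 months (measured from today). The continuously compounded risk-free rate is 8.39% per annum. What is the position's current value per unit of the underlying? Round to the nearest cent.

-CHF 8.89

PV(remaining coupons) I = 1.48·e^(−0.0839·2/12) + 2.25·e^(−0.0839·7/12) = 3.6020
Current forward F = (S − I)·e^(rT) = (100.68 − 3.6020)·e^(0.0839·8/12) = 97.0780 × 1.057527 = 102.6626
Value (long) = (F − K)·e^(−rT) = (102.6626 − 93.26) × 0.945602 = 8.8911
Short position value = −(long value) = -CHF 8.89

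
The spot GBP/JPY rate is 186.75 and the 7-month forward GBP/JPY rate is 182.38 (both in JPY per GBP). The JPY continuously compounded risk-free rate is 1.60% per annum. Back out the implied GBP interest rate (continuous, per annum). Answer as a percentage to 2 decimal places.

F = S·e^((r_JPY − r_GBP)T) ⇒ r_GBP = r_JPY − ln(F/S)/T
ln(182.38/186.75) = -0.023678; /(7/12) = -0.040591
r_GBP = 0.0160 + 0.040591 = 0.056591
r_GBP = 5.66%

5.66%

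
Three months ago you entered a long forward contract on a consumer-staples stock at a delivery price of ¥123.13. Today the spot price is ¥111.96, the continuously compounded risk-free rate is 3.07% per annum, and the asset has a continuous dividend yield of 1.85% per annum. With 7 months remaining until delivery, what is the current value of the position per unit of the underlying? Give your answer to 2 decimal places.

Current fair forward for the remaining 7 months: F = S·e^((r − q)·T), (r − q) = 0.0307 − 0.0185 = 0.0122
F = 111.96 · e^(0.0122 × 7/12) = 111.96 × 1.007142 = 112.7596
Value of long forward = (F − K)·e^(−rT) = (112.7596 − 123.13) · e^(−0.0307·7/12)
= -10.3704 × 0.982251 = -10.19

-¥10.19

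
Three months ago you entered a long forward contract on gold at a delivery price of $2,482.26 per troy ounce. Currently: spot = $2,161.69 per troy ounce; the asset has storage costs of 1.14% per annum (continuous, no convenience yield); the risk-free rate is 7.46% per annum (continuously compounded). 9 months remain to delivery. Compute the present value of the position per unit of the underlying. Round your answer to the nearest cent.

-$166.94 per troy ounce

Current fair forward for the remaining 9 months: F = S·e^((r + u)·T), (r + u) = 0.0746 + 0.0114 = 0.0860
F = 2161.69 · e^(0.0860 × 9/12) = 2161.69 × 1.06662558 = 2305.7139
Value of long forward = (F − K)·e^(−rT) = (2305.7139 − 2482.26) · e^(−0.0746·9/12)
= -176.5461 × 0.94558641 = -166.94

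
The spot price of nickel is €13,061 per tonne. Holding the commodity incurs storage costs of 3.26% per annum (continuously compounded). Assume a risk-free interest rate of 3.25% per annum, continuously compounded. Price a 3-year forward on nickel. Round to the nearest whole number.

Net carry = r + u − y = 0.0325 + 0.0326 − 0.0000 = 0.0651
F = S·e^((r+u−y)T) = 13061 · e^(0.0651 × 3) = 13061 · e^0.195300
= 13061 × 1.215676 = €15,878 per tonne

€15,878 per tonne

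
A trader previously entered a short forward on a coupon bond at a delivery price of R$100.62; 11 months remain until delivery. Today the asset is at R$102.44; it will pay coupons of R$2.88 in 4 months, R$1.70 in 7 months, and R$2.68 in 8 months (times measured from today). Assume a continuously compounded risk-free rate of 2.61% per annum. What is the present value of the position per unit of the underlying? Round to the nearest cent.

R$2.96

PV(remaining coupons) I = 2.88·e^(−0.0261·4/12) + 1.70·e^(−0.0261·7/12) + 2.68·e^(−0.0261·8/12) = 7.1631
Current forward F = (S − I)·e^(rT) = (102.44 − 7.1631)·e^(0.0261·11/12) = 95.2769 × 1.024213 = 97.5838
Value (long) = (F − K)·e^(−rT) = (97.5838 − 100.62) × 0.976359 = -2.9644
Short position value = −(long value) = R$2.96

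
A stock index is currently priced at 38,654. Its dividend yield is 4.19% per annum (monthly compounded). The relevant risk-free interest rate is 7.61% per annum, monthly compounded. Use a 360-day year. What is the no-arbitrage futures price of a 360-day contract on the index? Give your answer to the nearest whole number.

39,992

F = S · (1+r/12)^(12T) / (1+q/12)^(12T)
= 38654 × 1.078811 / 1.042714 = 38654 × 1.034618
F = 39,992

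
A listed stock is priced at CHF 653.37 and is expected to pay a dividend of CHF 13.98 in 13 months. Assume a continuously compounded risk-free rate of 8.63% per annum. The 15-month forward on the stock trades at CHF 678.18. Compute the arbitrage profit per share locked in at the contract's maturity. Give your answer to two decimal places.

PV(dividends) I = 13.98·e^(−0.0863·13/12) = 12.7322
Fair forward F* = (S − I)·e^(rT) = (653.37 − 12.7322)·e^0.107875 = 640.6378 × 1.113908 = 713.6116
Market CHF 678.18 < fair 713.6116: forward underpriced → reverse cash-and-carry (short the stock, invest proceeds at r, pay the dividends, go long the forward).
Profit at T = |F_mkt − F*| = |678.18 − 713.6116| = CHF 35.43 per share

CHF 35.43 per share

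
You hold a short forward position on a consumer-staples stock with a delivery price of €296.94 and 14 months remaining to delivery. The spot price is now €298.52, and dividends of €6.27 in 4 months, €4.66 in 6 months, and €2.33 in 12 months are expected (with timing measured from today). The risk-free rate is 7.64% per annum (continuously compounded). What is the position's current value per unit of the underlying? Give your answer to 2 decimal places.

-€14.15

PV(remaining dividends) I = 6.27·e^(−0.0764·4/12) + 4.66·e^(−0.0764·6/12) + 2.33·e^(−0.0764·12/12) = 12.7563
Current forward F = (S − I)·e^(rT) = (298.52 − 12.7563)·e^(0.0764·14/12) = 285.7637 × 1.093226 = 312.4043
Value (long) = (F − K)·e^(−rT) = (312.4043 − 296.94) × 0.914724 = 14.1456
Short position value = −(long value) = -€14.15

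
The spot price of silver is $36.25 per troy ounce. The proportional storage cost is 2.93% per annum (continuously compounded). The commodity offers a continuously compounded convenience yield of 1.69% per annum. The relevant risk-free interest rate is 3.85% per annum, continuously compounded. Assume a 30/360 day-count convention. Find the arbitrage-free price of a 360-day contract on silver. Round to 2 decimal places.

$38.14 per troy ounce

Net carry = r + u − y = 0.0385 + 0.0293 − 0.0169 = 0.0509
F = S·e^((r+u−y)T) = 36.25 · e^(0.0509 × 360/360) = 36.25 · e^0.050900
= 36.25 × 1.052218 = $38.14 per troy ounce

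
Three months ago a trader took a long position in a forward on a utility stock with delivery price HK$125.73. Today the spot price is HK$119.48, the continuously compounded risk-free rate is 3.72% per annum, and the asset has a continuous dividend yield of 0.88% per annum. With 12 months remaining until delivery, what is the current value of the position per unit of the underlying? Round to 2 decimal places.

-HK$2.71

Current fair forward for the remaining 12 months: F = S·e^((r − q)·T), (r − q) = 0.0372 − 0.0088 = 0.0284
F = 119.48 · e^(0.0284 × 12/12) = 119.48 × 1.028807 = 122.9219
Value of long forward = (F − K)·e^(−rT) = (122.9219 − 125.73) · e^(−0.0372·12/12)
= -2.8081 × 0.963483 = -2.71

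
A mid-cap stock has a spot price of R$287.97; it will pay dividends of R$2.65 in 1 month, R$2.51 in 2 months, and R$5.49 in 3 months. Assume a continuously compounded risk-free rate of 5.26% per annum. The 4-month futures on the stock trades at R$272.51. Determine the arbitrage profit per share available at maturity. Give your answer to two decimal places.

R$9.82 per share

PV(dividends) I = 2.65·e^(−0.0526·1/12) + 2.51·e^(−0.0526·2/12) + 5.49·e^(−0.0526·3/12) = 10.5448
Fair futures F* = (S − I)·e^(rT) = (287.97 − 10.5448)·e^0.017533 = 277.4252 × 1.017688 = 282.3323
Market R$272.51 < fair 282.3323: forward underpriced → reverse cash-and-carry (short the stock, invest proceeds at r, pay the dividends, go long the forward).
Profit at T = |F_mkt − F*| = |272.51 − 282.3323| = R$9.82 per share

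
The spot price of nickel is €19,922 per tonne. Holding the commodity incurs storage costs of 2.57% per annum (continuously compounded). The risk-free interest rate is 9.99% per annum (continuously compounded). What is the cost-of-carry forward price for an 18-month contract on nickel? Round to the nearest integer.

€24,052 per tonne

Net carry = r + u − y = 0.0999 + 0.0257 − 0.0000 = 0.1256
F = S·e^((r+u−y)T) = 19922 · e^(0.1256 × 18/12) = 19922 · e^0.188400
= 19922 × 1.207316 = €24,052 per tonne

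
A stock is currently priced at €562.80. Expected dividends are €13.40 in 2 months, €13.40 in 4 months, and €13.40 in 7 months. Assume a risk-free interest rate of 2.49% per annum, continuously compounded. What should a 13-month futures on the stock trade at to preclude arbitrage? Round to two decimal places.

€537.26

PV(dividends) I = 13.40·e^(−0.0249·2/12) + 13.40·e^(−0.0249·4/12) + 13.40·e^(−0.0249·7/12)
I = 13.3445 + 13.2892 + 13.2068 = 39.8405
F = (S − I)·e^(rT) = (562.80 − 39.8405) · e^(0.0249·13/12)
= 522.9595 · e^0.026975 = 522.9595 × 1.027342 = €537.26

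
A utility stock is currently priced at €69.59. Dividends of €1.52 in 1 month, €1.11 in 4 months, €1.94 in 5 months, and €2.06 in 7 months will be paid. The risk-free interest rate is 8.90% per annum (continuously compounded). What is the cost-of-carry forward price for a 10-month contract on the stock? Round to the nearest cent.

€68.04

PV(dividends) I = 1.52·e^(−0.0890·1/12) + 1.11·e^(−0.0890·4/12) + 1.94·e^(−0.0890·5/12) + 2.06·e^(−0.0890·7/12)
I = 1.5088 + 1.0776 + 1.8694 + 1.9558 = 6.4116
F = (S − I)·e^(rT) = (69.59 − 6.4116) · e^(0.0890·10/12)
= 63.1784 · e^0.074167 = 63.1784 × 1.076987 = €68.04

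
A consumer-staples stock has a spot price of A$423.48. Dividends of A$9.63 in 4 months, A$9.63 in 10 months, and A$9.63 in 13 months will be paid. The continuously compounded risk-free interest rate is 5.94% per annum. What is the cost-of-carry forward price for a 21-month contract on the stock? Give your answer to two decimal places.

PV(dividends) I = 9.63·e^(−0.0594·4/12) + 9.63·e^(−0.0594·10/12) + 9.63·e^(−0.0594·13/12)
I = 9.4412 + 9.1649 + 9.0298 = 27.6359
F = (S − I)·e^(rT) = (423.48 − 27.6359) · e^(0.0594·21/12)
= 395.8441 · e^0.103950 = 395.8441 × 1.109545 = A$439.21

A$439.21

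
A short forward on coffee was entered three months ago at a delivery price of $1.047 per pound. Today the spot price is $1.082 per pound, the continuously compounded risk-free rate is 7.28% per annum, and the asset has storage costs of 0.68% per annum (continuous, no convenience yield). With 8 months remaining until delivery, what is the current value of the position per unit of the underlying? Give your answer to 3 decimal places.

-$0.090 per pound

Current fair forward for the remaining 8 months: F = S·e^((r + u)·T), (r + u) = 0.0728 + 0.0068 = 0.0796
F = 1.082 · e^(0.0796 × 8/12) = 1.082 × 1.054500 = 1.1410
Value of long forward = (F − K)·e^(−rT) = (1.1410 − 1.047) · e^(−0.0728·8/12)
= 0.0940 × 0.952626 = 0.090
Short position value = −(long value) = -$0.090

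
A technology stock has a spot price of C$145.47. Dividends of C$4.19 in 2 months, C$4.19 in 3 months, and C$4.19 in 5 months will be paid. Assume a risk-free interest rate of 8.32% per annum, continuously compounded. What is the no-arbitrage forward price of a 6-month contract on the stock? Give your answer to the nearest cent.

C$138.84

PV(dividends) I = 4.19·e^(−0.0832·2/12) + 4.19·e^(−0.0832·3/12) + 4.19·e^(−0.0832·5/12)
I = 4.1323 + 4.1037 + 4.0472 = 12.2832
F = (S − I)·e^(rT) = (145.47 − 12.2832) · e^(0.0832·6/12)
= 133.1868 · e^0.041600 = 133.1868 × 1.042477 = C$138.84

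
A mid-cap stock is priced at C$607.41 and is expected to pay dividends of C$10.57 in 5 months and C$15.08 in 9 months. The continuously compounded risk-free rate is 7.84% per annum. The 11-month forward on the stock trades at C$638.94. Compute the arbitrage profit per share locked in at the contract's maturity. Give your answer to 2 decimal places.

PV(dividends) I = 10.57·e^(−0.0784·5/12) + 15.08·e^(−0.0784·9/12) = 24.4492
Fair forward F* = (S − I)·e^(rT) = (607.41 − 24.4492)·e^0.071867 = 582.9608 × 1.074512 = 626.3984
Market C$638.94 > fair 626.3984: forward overpriced → cash-and-carry (borrow at r, buy the stock and collect the dividends, short the forward).
Profit at T = |F_mkt − F*| = |638.94 − 626.3984| = C$12.54 per share

C$12.54 per share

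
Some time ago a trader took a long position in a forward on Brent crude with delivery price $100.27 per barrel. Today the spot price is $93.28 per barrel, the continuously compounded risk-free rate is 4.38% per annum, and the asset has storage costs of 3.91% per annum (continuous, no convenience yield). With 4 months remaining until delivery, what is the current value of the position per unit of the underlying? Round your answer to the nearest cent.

-$4.31 per barrel

Current fair forward for the remaining 4 months: F = S·e^((r + u)·T), (r + u) = 0.0438 + 0.0391 = 0.0829
F = 93.28 · e^(0.0829 × 4/12) = 93.28 × 1.028019 = 95.8936
Value of long forward = (F − K)·e^(−rT) = (95.8936 − 100.27) · e^(−0.0438·4/12)
= -4.3764 × 0.985506 = -4.31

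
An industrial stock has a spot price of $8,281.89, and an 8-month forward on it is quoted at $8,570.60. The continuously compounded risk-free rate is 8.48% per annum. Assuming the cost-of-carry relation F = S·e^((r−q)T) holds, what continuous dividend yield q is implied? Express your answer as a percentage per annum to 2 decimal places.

From F = S·e^((r−q)T): (r − q) = ln(F/S)/T
ln(8570.60/8281.89) = ln(1.034860) = 0.034266
(r − q) = 0.034266 / (8/12) = 0.051399
q = r − ln(F/S)/T = 0.0848 − 0.051399 = 0.033401
q = 3.34%

3.34%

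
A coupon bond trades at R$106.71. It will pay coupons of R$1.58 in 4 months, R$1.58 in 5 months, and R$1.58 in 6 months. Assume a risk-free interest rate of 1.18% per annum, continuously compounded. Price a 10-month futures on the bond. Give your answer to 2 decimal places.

R$103.00

PV(coupons) I = 1.58·e^(−0.0118·4/12) + 1.58·e^(−0.0118·5/12) + 1.58·e^(−0.0118·6/12)
I = 1.5738 + 1.5723 + 1.5707 = 4.7168
F = (S − I)·e^(rT) = (106.71 − 4.7168) · e^(0.0118·10/12)
= 101.9932 · e^0.009833 = 101.9932 × 1.009882 = R$103.00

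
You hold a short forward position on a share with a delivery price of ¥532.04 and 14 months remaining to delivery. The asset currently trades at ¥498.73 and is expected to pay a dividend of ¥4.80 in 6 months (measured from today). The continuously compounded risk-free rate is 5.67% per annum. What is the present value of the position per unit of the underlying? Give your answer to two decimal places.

PV(remaining dividends) I = 4.80·e^(−0.0567·6/12) = 4.6658
Current forward F = (S − I)·e^(rT) = (498.73 − 4.6658)·e^(0.0567·14/12) = 494.0642 × 1.068387 = 527.8518
Value (long) = (F − K)·e^(−rT) = (527.8518 − 532.04) × 0.935990 = -3.9201
Short position value = −(long value) = ¥3.92

¥3.92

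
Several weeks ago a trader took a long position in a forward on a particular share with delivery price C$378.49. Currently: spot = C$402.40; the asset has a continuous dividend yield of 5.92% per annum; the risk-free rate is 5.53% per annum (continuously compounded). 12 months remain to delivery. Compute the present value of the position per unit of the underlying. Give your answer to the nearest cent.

Current fair forward for the remaining 12 months: F = S·e^((r − q)·T), (r − q) = 0.0553 − 0.0592 = -0.0039
F = 402.40 · e^(-0.0039 × 12/12) = 402.40 × 0.996108 = 400.8339
Value of long forward = (F − K)·e^(−rT) = (400.8339 − 378.49) · e^(−0.0553·12/12)
= 22.3439 × 0.946201 = 21.14

C$21.14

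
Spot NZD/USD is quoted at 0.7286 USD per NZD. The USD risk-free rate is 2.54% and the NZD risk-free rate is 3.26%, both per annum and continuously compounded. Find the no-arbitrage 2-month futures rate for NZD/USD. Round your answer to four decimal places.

0.7277

F = S·e^((r_USD − r_NZD)T) = 0.7286 · e^((0.0254 − 0.0326) × 2/12)
= 0.7286 · e^-0.001200 = 0.7286 × 0.998801
F = 0.7277 USD per NZD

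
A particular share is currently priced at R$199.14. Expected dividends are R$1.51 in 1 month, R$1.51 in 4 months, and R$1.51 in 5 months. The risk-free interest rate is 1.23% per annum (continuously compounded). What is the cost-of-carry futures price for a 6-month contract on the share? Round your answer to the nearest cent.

PV(dividends) I = 1.51·e^(−0.0123·1/12) + 1.51·e^(−0.0123·4/12) + 1.51·e^(−0.0123·5/12)
I = 1.5085 + 1.5038 + 1.5023 = 4.5146
F = (S − I)·e^(rT) = (199.14 − 4.5146) · e^(0.0123·6/12)
= 194.6254 · e^0.006150 = 194.6254 × 1.006169 = R$195.83

R$195.83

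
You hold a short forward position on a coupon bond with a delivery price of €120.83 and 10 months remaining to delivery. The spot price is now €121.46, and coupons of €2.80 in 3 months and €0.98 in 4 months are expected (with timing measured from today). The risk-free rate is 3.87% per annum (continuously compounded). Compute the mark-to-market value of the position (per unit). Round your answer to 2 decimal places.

-€0.72

PV(remaining coupons) I = 2.80·e^(−0.0387·3/12) + 0.98·e^(−0.0387·4/12) = 3.7405
Current forward F = (S − I)·e^(rT) = (121.46 − 3.7405)·e^(0.0387·10/12) = 117.7195 × 1.032776 = 121.5779
Value (long) = (F − K)·e^(−rT) = (121.5779 − 120.83) × 0.968264 = 0.7242
Short position value = −(long value) = -€0.72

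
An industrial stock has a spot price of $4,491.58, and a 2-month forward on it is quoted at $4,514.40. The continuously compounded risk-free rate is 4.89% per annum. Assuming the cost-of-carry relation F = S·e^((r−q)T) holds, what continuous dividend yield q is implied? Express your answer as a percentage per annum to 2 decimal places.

1.85%

From F = S·e^((r−q)T): (r − q) = ln(F/S)/T
ln(4514.40/4491.58) = ln(1.005081) = 0.005068
(r − q) = 0.005068 / (2/12) = 0.030408
q = r − ln(F/S)/T = 0.0489 − 0.030408 = 0.018492
q = 1.85%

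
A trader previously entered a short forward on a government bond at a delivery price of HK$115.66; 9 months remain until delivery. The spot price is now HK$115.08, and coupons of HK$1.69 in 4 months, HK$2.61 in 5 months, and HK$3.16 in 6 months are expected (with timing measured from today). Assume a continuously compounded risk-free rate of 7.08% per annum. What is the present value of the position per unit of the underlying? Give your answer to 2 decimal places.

PV(remaining coupons) I = 1.69·e^(−0.0708·4/12) + 2.61·e^(−0.0708·5/12) + 3.16·e^(−0.0708·6/12) = 7.2348
Current forward F = (S − I)·e^(rT) = (115.08 − 7.2348)·e^(0.0708·9/12) = 107.8452 × 1.054535 = 113.7265
Value (long) = (F − K)·e^(−rT) = (113.7265 − 115.66) × 0.948285 = -1.8335
Short position value = −(long value) = HK$1.83

HK$1.83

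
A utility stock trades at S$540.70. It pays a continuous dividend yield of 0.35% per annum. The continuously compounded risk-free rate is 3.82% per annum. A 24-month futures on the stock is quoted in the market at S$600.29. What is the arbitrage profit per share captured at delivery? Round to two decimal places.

Fair futures: F* = S·e^(carry·T), with carry = (r − q) = 0.0382 − 0.0035 = 0.0347
F* = 540.70 · e^(0.0347 × 24/12) = 540.70 · e^0.069400 = 540.70 × 1.071865 = S$579.5574
Market S$600.29 > fair S$579.5574: forward overpriced → cash-and-carry (buy spot, short the forward).
At maturity, profit = |F_mkt − F*| = |600.29 − 579.5574| = S$20.73 per share

S$20.73 per share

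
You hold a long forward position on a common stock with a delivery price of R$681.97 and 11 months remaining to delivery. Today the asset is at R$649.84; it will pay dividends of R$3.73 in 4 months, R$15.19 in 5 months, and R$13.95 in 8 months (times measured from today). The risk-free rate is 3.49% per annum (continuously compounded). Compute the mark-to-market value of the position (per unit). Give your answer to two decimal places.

-R$42.94

PV(remaining dividends) I = 3.73·e^(−0.0349·4/12) + 15.19·e^(−0.0349·5/12) + 13.95·e^(−0.0349·8/12) = 32.2867
Current forward F = (S − I)·e^(rT) = (649.84 − 32.2867)·e^(0.0349·11/12) = 617.5533 × 1.032509 = 637.6293
Value (long) = (F − K)·e^(−rT) = (637.6293 − 681.97) × 0.968515 = -42.9446
Value = -R$42.94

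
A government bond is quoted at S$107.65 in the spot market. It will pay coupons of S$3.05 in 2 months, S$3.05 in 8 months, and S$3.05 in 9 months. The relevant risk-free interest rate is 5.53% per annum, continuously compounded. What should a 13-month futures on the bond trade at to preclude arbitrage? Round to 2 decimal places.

S$104.86

PV(coupons) I = 3.05·e^(−0.0553·2/12) + 3.05·e^(−0.0553·8/12) + 3.05·e^(−0.0553·9/12)
I = 3.0220 + 2.9396 + 2.9261 = 8.8877
F = (S − I)·e^(rT) = (107.65 − 8.8877) · e^(0.0553·13/12)
= 98.7623 · e^0.059908 = 98.7623 × 1.061739 = S$104.86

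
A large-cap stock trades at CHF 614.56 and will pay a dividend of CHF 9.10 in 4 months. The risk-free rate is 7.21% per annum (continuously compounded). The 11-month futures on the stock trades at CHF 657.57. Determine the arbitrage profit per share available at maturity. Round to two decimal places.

PV(dividends) I = 9.10·e^(−0.0721·4/12) = 8.8839
Fair futures F* = (S − I)·e^(rT) = (614.56 − 8.8839)·e^0.066092 = 605.6761 × 1.068325 = 647.0589
Market CHF 657.57 > fair 647.0589: forward overpriced → cash-and-carry (borrow at r, buy the stock and collect the dividends, short the forward).
Profit at T = |F_mkt − F*| = |657.57 − 647.0589| = CHF 10.51 per share

CHF 10.51 per share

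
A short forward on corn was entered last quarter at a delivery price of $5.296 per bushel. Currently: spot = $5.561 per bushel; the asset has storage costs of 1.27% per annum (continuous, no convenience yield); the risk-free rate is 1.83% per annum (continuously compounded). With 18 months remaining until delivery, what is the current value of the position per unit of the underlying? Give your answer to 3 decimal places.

-$0.515 per bushel

Current fair forward for the remaining 18 months: F = S·e^((r + u)·T), (r + u) = 0.0183 + 0.0127 = 0.0310
F = 5.561 · e^(0.0310 × 18/12) = 5.561 × 1.047598 = 5.8257
Value of long forward = (F − K)·e^(−rT) = (5.8257 − 5.296) · e^(−0.0183·18/12)
= 0.5297 × 0.972923 = 0.515
Short position value = −(long value) = -$0.515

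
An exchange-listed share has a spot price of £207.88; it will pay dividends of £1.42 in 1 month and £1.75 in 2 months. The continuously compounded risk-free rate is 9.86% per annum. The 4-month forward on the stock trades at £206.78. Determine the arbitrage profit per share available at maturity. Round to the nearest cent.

PV(dividends) I = 1.42·e^(−0.0986·1/12) + 1.75·e^(−0.0986·2/12) = 3.1299
Fair forward F* = (S − I)·e^(rT) = (207.88 − 3.1299)·e^0.032867 = 204.7501 × 1.033413 = 211.5914
Market £206.78 < fair 211.5914: forward underpriced → reverse cash-and-carry (short the stock, invest proceeds at r, pay the dividends, go long the forward).
Profit at T = |F_mkt − F*| = |206.78 − 211.5914| = £4.81 per share

£4.81 per share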